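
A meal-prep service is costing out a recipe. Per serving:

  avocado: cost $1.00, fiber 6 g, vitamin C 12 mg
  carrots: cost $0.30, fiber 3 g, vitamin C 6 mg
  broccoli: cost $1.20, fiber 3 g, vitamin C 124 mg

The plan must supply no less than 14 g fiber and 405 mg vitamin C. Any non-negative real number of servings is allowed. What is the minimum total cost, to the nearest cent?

$4.28

An LP optimum is at a vertex; with two nutrient constraints at most two foods are used. Check each candidate.
avocado only: max(14/6, 405/12) = 33.75 servings → $33.75.
carrots only: max(14/3, 405/6) = 67.5 servings → $20.25.
broccoli only: max(14/3, 405/124) = 4.667 servings → $5.60.
avocado + carrots (both tight): parallel constraints — no distinct corner.
avocado + broccoli with both tight: 0.7359 servings and 3.195 servings → $4.57.
carrots + broccoli with both tight: 1.472 servings and 3.195 servings → $4.28.
The minimum over all feasible corners is $4.28.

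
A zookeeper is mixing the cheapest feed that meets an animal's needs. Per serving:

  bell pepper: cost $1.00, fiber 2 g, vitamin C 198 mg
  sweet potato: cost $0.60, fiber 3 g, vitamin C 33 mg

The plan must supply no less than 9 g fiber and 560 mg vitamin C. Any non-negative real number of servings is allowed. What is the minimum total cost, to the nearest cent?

The cheapest plan sits at a corner of the feasible region — with two constraints it uses at most two foods.
bell pepper only: max(9/2, 560/198) = 4.5 servings → $4.50.
sweet potato only: max(9/3, 560/33) = 16.97 servings → $10.18.
bell pepper + sweet potato with both tight: 2.619 servings and 1.254 servings → $3.37.
The minimum over all feasible corners is $3.37.

$3.37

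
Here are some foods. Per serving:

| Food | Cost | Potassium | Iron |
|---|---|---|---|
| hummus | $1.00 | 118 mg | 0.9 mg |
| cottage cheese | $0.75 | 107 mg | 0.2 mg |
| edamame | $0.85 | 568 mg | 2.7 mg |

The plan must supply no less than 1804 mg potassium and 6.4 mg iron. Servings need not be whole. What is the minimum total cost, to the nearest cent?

$2.70

Compare the cost at each extreme point of the feasible region.
hummus only: max(1804/118, 6.4/0.9) = 15.29 servings → $15.29.
cottage cheese only: max(1804/107, 6.4/0.2) = 32 servings → $24.00.
edamame only: max(1804/568, 6.4/2.7) = 3.176 servings → $2.70.
hummus + cottage cheese with both tight: 4.457 servings and 11.94 servings → $13.42.
hummus + edamame with both targets exact would need a negative amount; discard.
cottage cheese + edamame with both tight: 7.048 servings and 1.848 servings → $6.86.
So the least-cost plan costs $2.70.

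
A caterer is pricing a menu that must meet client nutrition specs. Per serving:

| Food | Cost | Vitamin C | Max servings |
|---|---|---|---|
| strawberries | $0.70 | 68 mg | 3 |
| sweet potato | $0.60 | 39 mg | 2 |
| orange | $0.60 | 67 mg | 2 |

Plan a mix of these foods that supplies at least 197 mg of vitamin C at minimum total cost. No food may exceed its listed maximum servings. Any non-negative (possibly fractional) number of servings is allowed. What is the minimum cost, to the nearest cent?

Cost per mg of vitamin C: orange $0.0090, strawberries $0.0103, sweet potato $0.0154.
Take 2 servings of orange: +134.0 mg vitamin C for $1.20 (total $1.20, still need 63.0 mg).
Take 0.9265 servings of strawberries: +63.0 mg vitamin C for $0.65 (total $1.85, still need 0.0 mg).
Filling from the cheapest source first is optimal under one linear minimum: $1.85.

$1.85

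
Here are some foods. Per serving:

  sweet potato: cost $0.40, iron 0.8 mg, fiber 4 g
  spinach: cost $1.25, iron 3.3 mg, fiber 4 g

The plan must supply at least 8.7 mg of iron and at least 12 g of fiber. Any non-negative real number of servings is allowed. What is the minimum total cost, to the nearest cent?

$3.34

Compare the cost at each extreme point of the feasible region.
sweet potato only: max(8.7/0.8, 12/4) = 10.88 servings → $4.35.
spinach only: max(8.7/3.3, 12/4) = 3 servings → $3.75.
sweet potato + spinach with both tight: 0.48 servings and 2.52 servings → $3.34.
Cheapest feasible corner: $3.34.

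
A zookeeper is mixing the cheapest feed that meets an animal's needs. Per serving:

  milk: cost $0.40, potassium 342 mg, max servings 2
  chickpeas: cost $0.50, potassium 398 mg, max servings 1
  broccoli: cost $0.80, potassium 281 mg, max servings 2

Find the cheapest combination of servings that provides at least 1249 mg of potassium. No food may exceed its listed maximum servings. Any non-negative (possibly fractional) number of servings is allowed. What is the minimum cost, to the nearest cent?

Cost per mg of potassium: milk $0.0012, chickpeas $0.0013, broccoli $0.0028.
Take 2 servings of milk: +684.0 mg potassium for $0.80 (total $0.80, still need 565.0 mg).
Take 1 serving of chickpeas: +398.0 mg potassium for $0.50 (total $1.30, still need 167.0 mg).
Take 0.5943 servings of broccoli: +167.0 mg potassium for $0.48 (total $1.78, still need 0.0 mg).
Filling from the cheapest source first is optimal under one linear minimum: $1.78.

$1.78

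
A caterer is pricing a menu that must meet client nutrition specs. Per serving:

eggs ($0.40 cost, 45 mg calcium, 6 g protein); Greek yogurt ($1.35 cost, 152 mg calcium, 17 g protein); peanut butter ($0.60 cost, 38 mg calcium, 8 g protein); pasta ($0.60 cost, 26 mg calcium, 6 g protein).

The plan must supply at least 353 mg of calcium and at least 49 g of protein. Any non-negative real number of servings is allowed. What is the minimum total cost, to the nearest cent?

eggs only: max(353/45, 49/6) = 8.167 servings → $3.27.
Greek yogurt only: max(353/152, 49/17) = 2.882 servings → $3.89.
peanut butter only: max(353/38, 49/8) = 9.289 servings → $5.57.
pasta only: max(353/26, 49/6) = 13.58 servings → $8.15.
eggs + Greek yogurt: intersection lies outside the first quadrant.
eggs + peanut butter with both tight: 7.288 servings and 0.6591 servings → $3.31.
eggs + pasta with both tight: 7.404 servings and 0.7632 servings → $3.42.
Greek yogurt + peanut butter with both tight: 1.688 servings and 2.539 servings → $3.80.
Greek yogurt + pasta with both tight: 1.796 servings and 3.079 servings → $4.27.
peanut butter + pasta with both targets exact would need a negative amount; discard.
So the least-cost plan costs $3.27.

$3.27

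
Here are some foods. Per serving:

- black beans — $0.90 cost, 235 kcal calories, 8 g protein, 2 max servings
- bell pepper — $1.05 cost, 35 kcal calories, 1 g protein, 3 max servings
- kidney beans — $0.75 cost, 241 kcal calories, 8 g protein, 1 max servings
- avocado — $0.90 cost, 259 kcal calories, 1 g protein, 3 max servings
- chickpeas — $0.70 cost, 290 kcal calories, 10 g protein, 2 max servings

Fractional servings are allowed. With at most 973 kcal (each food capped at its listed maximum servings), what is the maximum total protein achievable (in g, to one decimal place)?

33.4 g

Protein per kcal: chickpeas 0.03448, black beans 0.03404, kidney beans 0.0332, bell pepper 0.02857, avocado 0.003861.
Take 2 servings of chickpeas: uses 580 kcal, +20.0 g protein (running total 20.0 g).
Take 1.672 servings of black beans: uses 393 kcal, +13.4 g protein (running total 33.4 g).
Greedy by best ratio exhausts the calories allowance optimally: 33.4 g.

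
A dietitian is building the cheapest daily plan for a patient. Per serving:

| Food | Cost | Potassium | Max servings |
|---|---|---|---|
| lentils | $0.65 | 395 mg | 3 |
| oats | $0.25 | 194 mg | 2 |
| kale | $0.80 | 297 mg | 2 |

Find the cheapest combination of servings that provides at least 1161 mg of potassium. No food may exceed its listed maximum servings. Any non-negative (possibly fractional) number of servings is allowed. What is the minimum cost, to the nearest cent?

$1.77

Cost per mg of potassium: oats $0.0013, lentils $0.0016, kale $0.0027.
Take 2 servings of oats: +388.0 mg potassium for $0.50 (total $0.50, still need 773.0 mg).
Take 1.957 servings of lentils: +773.0 mg potassium for $1.27 (total $1.77, still need 0.0 mg).
Greedy by cheapest-per-mg is optimal for a single linear constraint, so the minimum cost is $1.77.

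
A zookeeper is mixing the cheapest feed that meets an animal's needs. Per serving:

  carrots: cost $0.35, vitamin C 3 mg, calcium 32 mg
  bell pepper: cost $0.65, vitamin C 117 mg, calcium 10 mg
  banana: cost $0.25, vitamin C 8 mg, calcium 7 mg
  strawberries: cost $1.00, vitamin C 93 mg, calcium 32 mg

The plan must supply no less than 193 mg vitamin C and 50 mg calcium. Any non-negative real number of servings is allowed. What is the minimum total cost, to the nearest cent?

$1.42

With two linear requirements the optimum uses one or two foods; enumerate the corners.
carrots only: max(193/3, 50/32) = 64.33 servings → $22.52.
bell pepper only: max(193/117, 50/10) = 5 servings → $3.25.
banana only: max(193/8, 50/7) = 24.12 servings → $6.03.
strawberries only: max(193/93, 50/32) = 2.075 servings → $2.08.
carrots + bell pepper with both tight: 1.055 servings and 1.623 servings → $1.42.
carrots + banana: the both-tight solution has a negative serving — not a feasible corner.
carrots + strawberries with both targets exact would need a negative amount; discard.
bell pepper + banana with both tight: 1.287 servings and 5.304 servings → $2.16.
bell pepper + strawberries with both tight: 0.5423 servings and 1.393 servings → $1.75.
banana + strawberries with both targets exact would need a negative amount; discard.
Cheapest feasible corner: $1.42.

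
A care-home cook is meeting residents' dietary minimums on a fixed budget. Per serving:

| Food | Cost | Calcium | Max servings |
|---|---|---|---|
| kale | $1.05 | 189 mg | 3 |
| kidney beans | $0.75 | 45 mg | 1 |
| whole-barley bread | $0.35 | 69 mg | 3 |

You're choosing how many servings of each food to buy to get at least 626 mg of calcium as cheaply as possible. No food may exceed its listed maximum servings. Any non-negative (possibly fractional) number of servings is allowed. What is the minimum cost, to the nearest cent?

Cost per mg of calcium: whole-barley bread $0.0051, kale $0.0056, kidney beans $0.0167.
Take 3 servings of whole-barley bread: +207.0 mg calcium for $1.05 (total $1.05, still need 419.0 mg).
Take 2.217 servings of kale: +419.0 mg calcium for $2.33 (total $3.38, still need 0.0 mg).
Greedy by cheapest-per-mg is optimal for a single linear constraint, so the minimum cost is $3.38.

$3.38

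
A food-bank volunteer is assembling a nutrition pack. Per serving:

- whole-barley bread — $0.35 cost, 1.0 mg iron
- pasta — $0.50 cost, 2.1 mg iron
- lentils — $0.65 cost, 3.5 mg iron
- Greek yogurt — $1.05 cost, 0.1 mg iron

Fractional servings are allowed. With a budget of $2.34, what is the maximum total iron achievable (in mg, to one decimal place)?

12.6 mg

Iron per dollar: lentils 5.385, pasta 4.2, whole-barley bread 2.857, Greek yogurt 0.09524.
With no serving limits, spend the whole cost allowance on lentils: $2.34 / $0.65 × 3.5 mg = 12.6 mg.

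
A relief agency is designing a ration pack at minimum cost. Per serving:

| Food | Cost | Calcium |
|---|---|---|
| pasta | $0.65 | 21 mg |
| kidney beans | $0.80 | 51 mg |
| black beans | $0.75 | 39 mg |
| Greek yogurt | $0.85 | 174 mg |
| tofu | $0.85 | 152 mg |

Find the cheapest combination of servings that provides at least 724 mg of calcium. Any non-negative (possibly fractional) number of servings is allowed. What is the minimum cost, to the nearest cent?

Cost per mg of calcium: Greek yogurt $0.0049, tofu $0.0056, kidney beans $0.0157, black beans $0.0192, pasta $0.0310.
With no serving limits, use only Greek yogurt: 724 mg / 174 mg = 4.161 servings × $0.85 = $3.54.

$3.54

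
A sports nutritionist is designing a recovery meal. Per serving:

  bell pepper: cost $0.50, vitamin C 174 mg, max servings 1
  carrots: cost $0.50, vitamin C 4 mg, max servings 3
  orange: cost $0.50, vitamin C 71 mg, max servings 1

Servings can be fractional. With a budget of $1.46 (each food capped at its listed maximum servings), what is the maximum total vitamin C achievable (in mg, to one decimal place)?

248.7 mg

Vitamin C per dollar: bell pepper 348, orange 142, carrots 8.
Take 1 serving of bell pepper: spends $0.50, +174.0 mg vitamin C (running total 174.0 mg).
Take 1 serving of orange: spends $0.50, +71.0 mg vitamin C (running total 245.0 mg).
Take 0.92 servings of carrots: spends $0.46, +3.7 mg vitamin C (running total 248.7 mg).
Filling greedily by vitamin C-per-dollar is optimal for one linear limit, giving 248.7 mg.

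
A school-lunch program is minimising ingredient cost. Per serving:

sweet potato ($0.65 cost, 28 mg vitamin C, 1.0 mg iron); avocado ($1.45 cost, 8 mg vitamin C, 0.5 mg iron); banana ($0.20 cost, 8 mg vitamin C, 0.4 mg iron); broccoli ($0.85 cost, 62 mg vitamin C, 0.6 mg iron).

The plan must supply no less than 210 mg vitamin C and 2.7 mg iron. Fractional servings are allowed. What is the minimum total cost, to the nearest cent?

Minimising a linear cost over {vitamin C ≥ 210, iron ≥ 2.7, servings ≥ 0} — the optimum is at a vertex, using one or two foods.
sweet potato only: max(210/28, 2.7/1.0) = 7.5 servings → $4.88.
avocado only: max(210/8, 2.7/0.5) = 26.25 servings → $38.06.
banana only: max(210/8, 2.7/0.4) = 26.25 servings → $5.25.
broccoli only: max(210/62, 2.7/0.6) = 4.5 servings → $3.83.
sweet potato + avocado with both targets exact would need a negative amount; discard.
sweet potato + banana: the both-tight solution has a negative serving — not a feasible corner.
sweet potato + broccoli with both tight: 0.9159 servings and 2.973 servings → $3.12.
avocado + banana: intersection lies outside the first quadrant.
avocado + broccoli with both tight: 1.58 servings and 3.183 servings → $5.00.
banana + broccoli with both tight: 2.07 servings and 3.12 servings → $3.07.
Cheapest feasible corner: $3.07.

$3.07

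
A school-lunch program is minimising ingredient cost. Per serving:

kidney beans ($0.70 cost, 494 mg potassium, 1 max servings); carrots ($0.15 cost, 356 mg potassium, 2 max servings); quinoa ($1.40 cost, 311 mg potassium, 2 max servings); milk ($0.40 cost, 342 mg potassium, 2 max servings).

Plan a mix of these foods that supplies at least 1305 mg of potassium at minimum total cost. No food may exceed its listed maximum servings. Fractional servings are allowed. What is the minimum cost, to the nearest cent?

$0.99

Cost per mg of potassium: carrots $0.0004, milk $0.0012, kidney beans $0.0014, quinoa $0.0045.
Take 2 servings of carrots: +712.0 mg potassium for $0.30 (total $0.30, still need 593.0 mg).
Take 1.734 servings of milk: +593.0 mg potassium for $0.69 (total $0.99, still need 0.0 mg).
Greedy by cheapest-per-mg is optimal for a single linear constraint, so the minimum cost is $0.99.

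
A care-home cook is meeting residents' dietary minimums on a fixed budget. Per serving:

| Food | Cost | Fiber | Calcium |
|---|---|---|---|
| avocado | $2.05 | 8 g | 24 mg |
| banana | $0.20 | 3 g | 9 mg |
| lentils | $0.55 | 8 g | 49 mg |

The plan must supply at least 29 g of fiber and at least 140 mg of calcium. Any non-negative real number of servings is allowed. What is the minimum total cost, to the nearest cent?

Minimising a linear cost over {fiber ≥ 29, calcium ≥ 140, servings ≥ 0} — the optimum is at a vertex, using one or two foods.
avocado only: max(29/8, 140/24) = 5.833 servings → $11.96.
banana only: max(29/3, 140/9) = 15.56 servings → $3.11.
lentils only: max(29/8, 140/49) = 3.625 servings → $1.99.
avocado + banana (both tight): parallel constraints — no distinct corner.
avocado + lentils with both tight: 1.505 servings and 2.12 servings → $4.25.
banana + lentils with both tight: 4.013 servings and 2.12 servings → $1.97.
Cheapest feasible corner: $1.97.

$1.97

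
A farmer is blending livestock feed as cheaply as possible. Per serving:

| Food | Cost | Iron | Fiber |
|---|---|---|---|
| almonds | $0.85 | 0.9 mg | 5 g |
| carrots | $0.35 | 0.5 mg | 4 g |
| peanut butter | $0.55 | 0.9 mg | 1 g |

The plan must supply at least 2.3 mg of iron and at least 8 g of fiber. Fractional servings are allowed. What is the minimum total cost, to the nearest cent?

$1.48

An LP optimum is at a vertex; with two nutrient constraints at most two foods are used. Check each candidate.
almonds only: max(2.3/0.9, 8/5) = 2.556 servings → $2.17.
carrots only: max(2.3/0.5, 8/4) = 4.6 servings → $1.61.
peanut butter only: max(2.3/0.9, 8/1) = 8 servings → $4.40.
almonds + carrots with both targets exact would need a negative amount; discard.
almonds + peanut butter with both tight: 1.361 servings and 1.194 servings → $1.81.
carrots + peanut butter with both tight: 1.581 servings and 1.677 servings → $1.48.
The minimum over all feasible corners is $1.48.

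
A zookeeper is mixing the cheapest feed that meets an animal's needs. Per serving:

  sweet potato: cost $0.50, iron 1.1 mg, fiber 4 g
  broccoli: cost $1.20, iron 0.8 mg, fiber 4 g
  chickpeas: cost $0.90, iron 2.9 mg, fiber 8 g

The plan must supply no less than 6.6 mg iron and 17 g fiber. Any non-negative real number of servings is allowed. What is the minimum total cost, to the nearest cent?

With two linear requirements the optimum uses one or two foods; enumerate the corners.
sweet potato only: max(6.6/1.1, 17/4) = 6 servings → $3.00.
broccoli only: max(6.6/0.8, 17/4) = 8.25 servings → $9.90.
chickpeas only: max(6.6/2.9, 17/8) = 2.276 servings → $2.05.
sweet potato + broccoli: the both-tight solution has a negative serving — not a feasible corner.
sweet potato + chickpeas: intersection lies outside the first quadrant.
broccoli + chickpeas with both targets exact would need a negative amount; discard.
Cheapest feasible corner: $2.05.

$2.05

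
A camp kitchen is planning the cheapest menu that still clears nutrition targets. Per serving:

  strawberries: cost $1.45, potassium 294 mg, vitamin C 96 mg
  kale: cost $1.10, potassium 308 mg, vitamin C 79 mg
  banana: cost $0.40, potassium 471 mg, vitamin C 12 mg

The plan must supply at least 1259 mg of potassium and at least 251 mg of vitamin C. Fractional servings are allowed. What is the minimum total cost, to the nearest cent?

$3.65

Two binding constraints pin down two serving amounts, so the optimal mix uses at most two foods. The candidates are each food alone (scaled to the tighter of potassium/vitamin C) and each pair with both constraints tight.
strawberries only: max(1259/294, 251/96) = 4.282 servings → $6.21.
kale only: max(1259/308, 251/79) = 4.088 servings → $4.50.
banana only: max(1259/471, 251/12) = 20.92 servings → $8.37.
strawberries + kale: intersection lies outside the first quadrant.
strawberries + banana with both tight: 2.473 servings and 1.129 servings → $4.04.
kale + banana with both tight: 3.077 servings and 0.661 servings → $3.65.
The minimum over all feasible corners is $3.65.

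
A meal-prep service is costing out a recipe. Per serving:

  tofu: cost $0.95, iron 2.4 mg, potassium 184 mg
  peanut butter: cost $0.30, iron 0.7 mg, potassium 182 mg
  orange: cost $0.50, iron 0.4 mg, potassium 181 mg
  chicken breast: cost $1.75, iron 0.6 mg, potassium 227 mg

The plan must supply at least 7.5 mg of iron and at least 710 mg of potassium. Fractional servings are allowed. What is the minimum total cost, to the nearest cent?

$2.99

Check every corner: each single food scaled to meet both minima, and each pair solved so both constraints bind.
tofu only: max(7.5/2.4, 710/184) = 3.859 servings → $3.67.
peanut butter only: max(7.5/0.7, 710/182) = 10.71 servings → $3.21.
orange only: max(7.5/0.4, 710/181) = 18.75 servings → $9.38.
chicken breast only: max(7.5/0.6, 710/227) = 12.5 servings → $21.88.
tofu + peanut butter with both tight: 2.818 servings and 1.052 servings → $2.99.
tofu + orange with both tight: 2.975 servings and 0.898 servings → $3.28.
tofu + chicken breast with both tight: 2.939 servings and 0.7459 servings → $4.10.
peanut butter + orange with both targets exact would need a negative amount; discard.
peanut butter + chicken breast: the both-tight solution has a negative serving — not a feasible corner.
orange + chicken breast: the both-tight solution has a negative serving — not a feasible corner.
The minimum over all feasible corners is $2.99.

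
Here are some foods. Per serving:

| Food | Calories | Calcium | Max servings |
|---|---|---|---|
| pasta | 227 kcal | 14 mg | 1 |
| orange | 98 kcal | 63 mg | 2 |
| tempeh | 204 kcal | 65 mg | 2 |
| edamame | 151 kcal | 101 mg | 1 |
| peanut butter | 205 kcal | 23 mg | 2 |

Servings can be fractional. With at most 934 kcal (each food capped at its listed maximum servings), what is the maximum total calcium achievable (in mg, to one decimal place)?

377.1 mg

Calcium per kcal: edamame 0.6689, orange 0.6429, tempeh 0.3186, peanut butter 0.1122, pasta 0.06167.
Take 1 serving of edamame: uses 151 kcal, +101.0 mg calcium (running total 101.0 mg).
Take 2 servings of orange: uses 196 kcal, +126.0 mg calcium (running total 227.0 mg).
Take 2 servings of tempeh: uses 408 kcal, +130.0 mg calcium (running total 357.0 mg).
Take 0.8732 servings of peanut butter: uses 179 kcal, +20.1 mg calcium (running total 377.1 mg).
Greedy by best ratio exhausts the calories allowance optimally: 377.1 mg.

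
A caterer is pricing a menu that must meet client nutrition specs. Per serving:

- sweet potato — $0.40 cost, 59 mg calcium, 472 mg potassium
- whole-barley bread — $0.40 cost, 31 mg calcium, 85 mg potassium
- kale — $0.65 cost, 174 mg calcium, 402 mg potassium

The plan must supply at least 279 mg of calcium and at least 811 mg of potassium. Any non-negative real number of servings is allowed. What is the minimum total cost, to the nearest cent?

The cheapest plan sits at a corner of the feasible region — with two constraints it uses at most two foods.
sweet potato only: max(279/59, 811/472) = 4.729 servings → $1.89.
whole-barley bread only: max(279/31, 811/85) = 9.541 servings → $3.82.
kale only: max(279/174, 811/402) = 2.017 servings → $1.31.
sweet potato + whole-barley bread with both tight: 0.1483 servings and 8.718 servings → $3.55.
sweet potato + kale with both tight: 0.4957 servings and 1.435 servings → $1.13.
whole-barley bread + kale: intersection lies outside the first quadrant.
Cheapest feasible corner: $1.13.

$1.13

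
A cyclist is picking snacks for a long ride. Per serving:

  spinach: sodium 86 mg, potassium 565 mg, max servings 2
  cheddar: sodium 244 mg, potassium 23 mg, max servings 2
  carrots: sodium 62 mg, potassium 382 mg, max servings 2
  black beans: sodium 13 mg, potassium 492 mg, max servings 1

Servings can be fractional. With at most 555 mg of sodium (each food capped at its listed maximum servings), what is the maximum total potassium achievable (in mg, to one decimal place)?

Potassium per mg sodium: black beans 37.85, spinach 6.57, carrots 6.161, cheddar 0.09426.
Take 1 serving of black beans: uses 13 mg sodium, +492.0 mg potassium (running total 492.0 mg).
Take 2 servings of spinach: uses 172 mg sodium, +1130.0 mg potassium (running total 1622.0 mg).
Take 2 servings of carrots: uses 124 mg sodium, +764.0 mg potassium (running total 2386.0 mg).
Take 1.008 servings of cheddar: uses 246 mg sodium, +23.2 mg potassium (running total 2409.2 mg).
Greedy by best ratio exhausts the sodium allowance optimally: 2409.2 mg.

2409.2 mg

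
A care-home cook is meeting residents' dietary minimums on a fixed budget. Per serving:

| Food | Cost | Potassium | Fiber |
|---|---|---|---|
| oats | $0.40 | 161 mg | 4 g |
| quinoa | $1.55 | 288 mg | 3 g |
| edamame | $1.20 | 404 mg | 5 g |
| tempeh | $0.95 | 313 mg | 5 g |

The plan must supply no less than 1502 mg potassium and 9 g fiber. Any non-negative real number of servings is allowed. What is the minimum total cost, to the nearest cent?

The cheapest plan sits at a corner of the feasible region — with two constraints it uses at most two foods.
oats only: max(1502/161, 9/4) = 9.329 servings → $3.73.
quinoa only: max(1502/288, 9/3) = 5.215 servings → $8.08.
edamame only: max(1502/404, 9/5) = 3.718 servings → $4.46.
tempeh only: max(1502/313, 9/5) = 4.799 servings → $4.56.
oats + quinoa with both targets exact would need a negative amount; discard.
oats + edamame with both targets exact would need a negative amount; discard.
oats + tempeh: the both-tight solution has a negative serving — not a feasible corner.
quinoa + edamame with both targets exact would need a negative amount; discard.
quinoa + tempeh: intersection lies outside the first quadrant.
edamame + tempeh: intersection lies outside the first quadrant.
So the least-cost plan costs $3.73.

$3.73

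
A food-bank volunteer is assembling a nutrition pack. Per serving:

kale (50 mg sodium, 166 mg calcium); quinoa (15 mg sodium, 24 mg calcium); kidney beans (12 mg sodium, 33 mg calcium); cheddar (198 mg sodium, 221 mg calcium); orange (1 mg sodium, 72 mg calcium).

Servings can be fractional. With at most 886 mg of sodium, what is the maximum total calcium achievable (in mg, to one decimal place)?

Calcium per mg sodium: orange 72, kale 3.32, kidney beans 2.75, quinoa 1.6, cheddar 1.116.
With no serving limits, spend the whole sodium allowance on orange: 886 mg / 1 mg × 72 mg = 63792.0 mg.

63792.0 mg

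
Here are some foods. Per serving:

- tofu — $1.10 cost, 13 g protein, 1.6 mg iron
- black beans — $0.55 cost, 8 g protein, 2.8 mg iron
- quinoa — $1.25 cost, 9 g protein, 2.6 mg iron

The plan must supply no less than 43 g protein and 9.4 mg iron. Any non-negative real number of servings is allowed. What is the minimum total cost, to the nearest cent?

$2.96

At the optimum either one food covers both requirements or two foods hit both targets exactly; no other combination can be cheaper.
tofu only: max(43/13, 9.4/1.6) = 5.875 servings → $6.46.
black beans only: max(43/8, 9.4/2.8) = 5.375 servings → $2.96.
quinoa only: max(43/9, 9.4/2.6) = 4.778 servings → $5.97.
tofu + black beans with both tight: 1.915 servings and 2.263 servings → $3.35.
tofu + quinoa with both tight: 1.402 servings and 2.753 servings → $4.98.
black beans + quinoa: the both-tight solution has a negative serving — not a feasible corner.
Cheapest feasible corner: $2.96.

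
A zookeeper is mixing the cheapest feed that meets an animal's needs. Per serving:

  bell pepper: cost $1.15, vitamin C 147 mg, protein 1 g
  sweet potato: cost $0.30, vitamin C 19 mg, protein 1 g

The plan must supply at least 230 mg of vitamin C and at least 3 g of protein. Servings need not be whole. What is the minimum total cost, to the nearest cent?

$2.05

Two binding constraints pin down two serving amounts, so the optimal mix uses at most two foods. The candidates are each food alone (scaled to the tighter of vitamin C/protein) and each pair with both constraints tight.
bell pepper only: max(230/147, 3/1) = 3 servings → $3.45.
sweet potato only: max(230/19, 3/1) = 12.11 servings → $3.63.
bell pepper + sweet potato with both tight: 1.352 servings and 1.648 servings → $2.05.
Cheapest feasible corner: $2.05.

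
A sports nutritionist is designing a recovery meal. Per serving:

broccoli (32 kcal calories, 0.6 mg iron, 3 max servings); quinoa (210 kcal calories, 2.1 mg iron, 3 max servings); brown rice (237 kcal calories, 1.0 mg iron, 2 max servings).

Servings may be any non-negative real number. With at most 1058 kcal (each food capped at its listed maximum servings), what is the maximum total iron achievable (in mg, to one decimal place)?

9.5 mg

Iron per kcal: broccoli 0.01875, quinoa 0.01, brown rice 0.004219.
Take 3 servings of broccoli: uses 96 kcal, +1.8 mg iron (running total 1.8 mg).
Take 3 servings of quinoa: uses 630 kcal, +6.3 mg iron (running total 8.1 mg).
Take 1.401 servings of brown rice: uses 332 kcal, +1.4 mg iron (running total 9.5 mg).
Greedy by best ratio exhausts the calories allowance optimally: 9.5 mg.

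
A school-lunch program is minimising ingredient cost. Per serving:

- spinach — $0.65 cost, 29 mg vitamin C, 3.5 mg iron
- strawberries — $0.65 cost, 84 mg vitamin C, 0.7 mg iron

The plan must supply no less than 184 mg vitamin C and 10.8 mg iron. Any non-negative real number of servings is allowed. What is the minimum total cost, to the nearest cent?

Compare the cost at each extreme point of the feasible region.
spinach only: max(184/29, 10.8/3.5) = 6.345 servings → $4.12.
strawberries only: max(184/84, 10.8/0.7) = 15.43 servings → $10.03.
spinach + strawberries with both tight: 2.844 servings and 1.209 servings → $2.63.
The minimum over all feasible corners is $2.63.

$2.63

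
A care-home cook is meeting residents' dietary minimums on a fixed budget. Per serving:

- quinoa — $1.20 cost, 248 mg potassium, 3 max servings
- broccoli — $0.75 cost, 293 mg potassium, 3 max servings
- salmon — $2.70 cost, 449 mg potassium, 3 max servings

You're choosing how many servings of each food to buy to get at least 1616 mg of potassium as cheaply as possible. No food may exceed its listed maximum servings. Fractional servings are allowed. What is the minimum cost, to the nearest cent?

$5.82

Cost per mg of potassium: broccoli $0.0026, quinoa $0.0048, salmon $0.0060.
Take 3 servings of broccoli: +879.0 mg potassium for $2.25 (total $2.25, still need 737.0 mg).
Take 2.972 servings of quinoa: +737.0 mg potassium for $3.57 (total $5.82, still need 0.0 mg).
Greedy by cheapest-per-mg is optimal for a single linear constraint, so the minimum cost is $5.82.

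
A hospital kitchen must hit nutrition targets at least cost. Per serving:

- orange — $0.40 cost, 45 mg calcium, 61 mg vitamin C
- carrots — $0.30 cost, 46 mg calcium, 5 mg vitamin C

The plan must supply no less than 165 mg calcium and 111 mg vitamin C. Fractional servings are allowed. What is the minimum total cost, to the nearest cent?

With two linear requirements the optimum uses one or two foods; enumerate the corners.
orange only: max(165/45, 111/61) = 3.667 servings → $1.47.
carrots only: max(165/46, 111/5) = 22.2 servings → $6.66.
orange + carrots with both tight: 1.659 servings and 1.964 servings → $1.25.
The minimum over all feasible corners is $1.25.

$1.25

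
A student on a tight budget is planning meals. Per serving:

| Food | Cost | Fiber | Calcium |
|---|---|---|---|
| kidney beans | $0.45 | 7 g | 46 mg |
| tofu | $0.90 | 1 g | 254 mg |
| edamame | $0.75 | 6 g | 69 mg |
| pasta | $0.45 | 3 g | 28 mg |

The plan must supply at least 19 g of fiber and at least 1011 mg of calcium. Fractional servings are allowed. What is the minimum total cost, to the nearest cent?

$4.21

This is a tiny linear program; its minimum lies at a vertex of the feasible set. List the vertices and price them.
kidney beans only: max(19/7, 1011/46) = 21.98 servings → $9.89.
tofu only: max(19/1, 1011/254) = 19 servings → $17.10.
edamame only: max(19/6, 1011/69) = 14.65 servings → $10.99.
pasta only: max(19/3, 1011/28) = 36.11 servings → $16.25.
kidney beans + tofu with both tight: 2.203 servings and 3.581 servings → $4.21.
kidney beans + edamame with both targets exact would need a negative amount; discard.
kidney beans + pasta: intersection lies outside the first quadrant.
tofu + edamame with both tight: 3.268 servings and 2.622 servings → $4.91.
tofu + pasta with both tight: 3.407 servings and 5.198 servings → $5.41.
edamame + pasta with both targets exact would need a negative amount; discard.
Cheapest feasible corner: $4.21.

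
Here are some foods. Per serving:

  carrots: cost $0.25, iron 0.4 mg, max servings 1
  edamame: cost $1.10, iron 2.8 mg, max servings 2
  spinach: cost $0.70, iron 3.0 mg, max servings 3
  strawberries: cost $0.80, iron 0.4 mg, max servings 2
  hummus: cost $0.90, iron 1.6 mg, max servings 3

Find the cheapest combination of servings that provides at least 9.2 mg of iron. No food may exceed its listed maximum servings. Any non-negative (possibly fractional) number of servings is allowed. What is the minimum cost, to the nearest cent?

Cost per mg of iron: spinach $0.2333, edamame $0.3929, hummus $0.5625, carrots $0.6250, strawberries $2.0000.
Take 3 servings of spinach: +9.0 mg iron for $2.10 (total $2.10, still need 0.2 mg).
Take 0.07143 servings of edamame: +0.2 mg iron for $0.08 (total $2.18, still need 0.0 mg).
Greedy by cheapest-per-mg is optimal for a single linear constraint, so the minimum cost is $2.18.

$2.18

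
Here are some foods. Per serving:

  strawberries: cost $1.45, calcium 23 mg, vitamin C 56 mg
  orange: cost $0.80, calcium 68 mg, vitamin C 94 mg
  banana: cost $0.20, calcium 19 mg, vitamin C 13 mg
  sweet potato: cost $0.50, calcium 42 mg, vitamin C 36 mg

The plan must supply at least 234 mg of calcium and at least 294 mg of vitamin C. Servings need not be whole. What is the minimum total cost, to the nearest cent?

$2.70

A basic optimal solution has at most two foods positive. Try each food alone and each pair with both targets met exactly.
strawberries only: max(234/23, 294/56) = 10.17 servings → $14.75.
orange only: max(234/68, 294/94) = 3.441 servings → $2.75.
banana only: max(234/19, 294/13) = 22.62 servings → $4.52.
sweet potato only: max(234/42, 294/36) = 8.167 servings → $4.08.
strawberries + orange: intersection lies outside the first quadrant.
strawberries + banana with both tight: 3.325 servings and 8.29 servings → $6.48.
strawberries + sweet potato with both tight: 2.575 servings and 4.161 servings → $5.81.
orange + banana with both tight: 2.82 servings and 2.222 servings → $2.70.
orange + sweet potato with both tight: 2.616 servings and 1.336 servings → $2.76.
banana + sweet potato: the both-tight solution has a negative serving — not a feasible corner.
The minimum over all feasible corners is $2.70.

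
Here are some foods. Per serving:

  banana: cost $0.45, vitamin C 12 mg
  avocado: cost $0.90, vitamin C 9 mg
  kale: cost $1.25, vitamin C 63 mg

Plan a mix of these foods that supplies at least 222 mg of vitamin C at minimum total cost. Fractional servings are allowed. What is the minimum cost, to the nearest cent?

Cost per mg of vitamin C: kale $0.0198, banana $0.0375, avocado $0.1000.
With no serving limits, use only kale: 222 mg / 63 mg = 3.524 servings × $1.25 = $4.40.

$4.40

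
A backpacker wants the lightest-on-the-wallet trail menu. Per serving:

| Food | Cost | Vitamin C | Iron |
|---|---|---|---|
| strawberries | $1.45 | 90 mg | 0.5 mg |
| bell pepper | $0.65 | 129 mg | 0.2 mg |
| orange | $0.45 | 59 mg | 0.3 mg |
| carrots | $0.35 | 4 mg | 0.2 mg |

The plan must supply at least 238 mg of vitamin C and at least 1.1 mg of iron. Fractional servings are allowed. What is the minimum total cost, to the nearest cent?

$1.73

This is a tiny linear program; its minimum lies at a vertex of the feasible set. List the vertices and price them.
strawberries only: max(238/90, 1.1/0.5) = 2.644 servings → $3.83.
bell pepper only: max(238/129, 1.1/0.2) = 5.5 servings → $3.58.
orange only: max(238/59, 1.1/0.3) = 4.034 servings → $1.82.
carrots only: max(238/4, 1.1/0.2) = 59.5 servings → $20.82.
strawberries + bell pepper with both tight: 2.028 servings and 0.4301 servings → $3.22.
strawberries + orange: the both-tight solution has a negative serving — not a feasible corner.
strawberries + carrots with both targets exact would need a negative amount; discard.
bell pepper + orange with both tight: 0.2416 servings and 3.506 servings → $1.73.
bell pepper + carrots with both tight: 1.728 servings and 3.772 servings → $2.44.
orange + carrots with both targets exact would need a negative amount; discard.
Cheapest feasible corner: $1.73.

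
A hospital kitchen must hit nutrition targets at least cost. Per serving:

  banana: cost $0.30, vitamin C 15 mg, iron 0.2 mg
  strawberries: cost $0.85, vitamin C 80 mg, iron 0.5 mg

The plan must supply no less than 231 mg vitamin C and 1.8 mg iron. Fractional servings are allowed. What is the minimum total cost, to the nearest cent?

$2.93

Compare the cost at each extreme point of the feasible region.
banana only: max(231/15, 1.8/0.2) = 15.4 servings → $4.62.
strawberries only: max(231/80, 1.8/0.5) = 3.6 servings → $3.06.
banana + strawberries with both tight: 3.353 servings and 2.259 servings → $2.93.
So the least-cost plan costs $2.93.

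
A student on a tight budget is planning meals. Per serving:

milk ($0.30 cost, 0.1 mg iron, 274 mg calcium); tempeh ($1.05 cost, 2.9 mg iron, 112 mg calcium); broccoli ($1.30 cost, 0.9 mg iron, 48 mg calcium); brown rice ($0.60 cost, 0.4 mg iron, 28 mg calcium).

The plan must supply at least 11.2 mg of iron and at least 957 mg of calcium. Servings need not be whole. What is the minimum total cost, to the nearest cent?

Two binding constraints pin down two serving amounts, so the optimal mix uses at most two foods. The candidates are each food alone (scaled to the tighter of iron/calcium) and each pair with both constraints tight.
milk only: max(11.2/0.1, 957/274) = 112 servings → $33.60.
tempeh only: max(11.2/2.9, 957/112) = 8.545 servings → $8.97.
broccoli only: max(11.2/0.9, 957/48) = 19.94 servings → $25.92.
brown rice only: max(11.2/0.4, 957/28) = 34.18 servings → $20.51.
milk + tempeh with both tight: 1.941 servings and 3.795 servings → $4.57.
milk + broccoli with both tight: 1.339 servings and 12.3 servings → $16.39.
milk + brown rice with both tight: 0.6479 servings and 27.84 servings → $16.90.
tempeh + broccoli: intersection lies outside the first quadrant.
tempeh + brown rice: intersection lies outside the first quadrant.
broccoli + brown rice with both targets exact would need a negative amount; discard.
Cheapest feasible corner: $4.57.

$4.57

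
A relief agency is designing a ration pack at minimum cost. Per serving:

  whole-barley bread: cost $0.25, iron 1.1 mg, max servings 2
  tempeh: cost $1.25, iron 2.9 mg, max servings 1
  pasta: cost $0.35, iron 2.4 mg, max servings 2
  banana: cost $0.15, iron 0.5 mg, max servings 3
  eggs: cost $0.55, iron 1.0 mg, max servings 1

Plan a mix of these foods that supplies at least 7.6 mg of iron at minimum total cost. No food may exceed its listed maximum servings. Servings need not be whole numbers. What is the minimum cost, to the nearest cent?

$1.38

Cost per mg of iron: pasta $0.1458, whole-barley bread $0.2273, banana $0.3000, tempeh $0.4310, eggs $0.5500.
Take 2 servings of pasta: +4.8 mg iron for $0.70 (total $0.70, still need 2.8 mg).
Take 2 servings of whole-barley bread: +2.2 mg iron for $0.50 (total $1.20, still need 0.6 mg).
Take 1.2 servings of banana: +0.6 mg iron for $0.18 (total $1.38, still need 0.0 mg).
Filling from the cheapest source first is optimal under one linear minimum: $1.38.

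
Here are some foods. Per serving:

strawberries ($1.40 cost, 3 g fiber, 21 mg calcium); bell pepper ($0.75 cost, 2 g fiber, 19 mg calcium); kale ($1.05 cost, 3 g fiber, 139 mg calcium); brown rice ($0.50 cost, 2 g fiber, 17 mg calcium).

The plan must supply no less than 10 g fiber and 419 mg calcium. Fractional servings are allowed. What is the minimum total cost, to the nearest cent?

$3.38

An LP optimum is at a vertex; with two nutrient constraints at most two foods are used. Check each candidate.
strawberries only: max(10/3, 419/21) = 19.95 servings → $27.93.
bell pepper only: max(10/2, 419/19) = 22.05 servings → $16.54.
kale only: max(10/3, 419/139) = 3.333 servings → $3.50.
brown rice only: max(10/2, 419/17) = 24.65 servings → $12.32.
strawberries + bell pepper: the both-tight solution has a negative serving — not a feasible corner.
strawberries + kale with both tight: 0.3757 servings and 2.958 servings → $3.63.
strawberries + brown rice with both targets exact would need a negative amount; discard.
bell pepper + kale with both tight: 0.6018 servings and 2.932 servings → $3.53.
bell pepper + brown rice: intersection lies outside the first quadrant.
kale + brown rice with both tight: 2.943 servings and 0.5859 servings → $3.38.
The minimum over all feasible corners is $3.38.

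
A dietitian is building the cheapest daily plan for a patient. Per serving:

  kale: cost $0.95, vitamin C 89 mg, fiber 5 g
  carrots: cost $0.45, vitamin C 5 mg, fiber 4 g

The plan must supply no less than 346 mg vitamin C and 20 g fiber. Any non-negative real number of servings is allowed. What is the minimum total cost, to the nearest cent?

At the optimum either one food covers both requirements or two foods hit both targets exactly; no other combination can be cheaper.
kale only: max(346/89, 20/5) = 4 servings → $3.80.
carrots only: max(346/5, 20/4) = 69.2 servings → $31.14.
kale + carrots with both tight: 3.879 servings and 0.1511 servings → $3.75.
Cheapest feasible corner: $3.75.

$3.75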